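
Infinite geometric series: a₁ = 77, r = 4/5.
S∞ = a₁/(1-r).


S∞ = a₁/(1-r) = 77/(1 - 4/5)
= 77/(1/5)
= 385

S∞ = 385


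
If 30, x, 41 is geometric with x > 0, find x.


GM = √(30×41) = √1230 = 35.0714

GM = 35.0714


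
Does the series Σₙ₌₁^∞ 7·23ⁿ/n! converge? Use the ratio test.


aₙ = 7·23^n/n!
a_{n+1}/aₙ = 23^(n+1)/(n+1)! × n!/23^n  (constant 7 cancels)
= 23/(n+1)
L = lim(n→∞) 23/(n+1) = 0
L < 1 → series CONVERGES

Converges (ratio test: L = 0 < 1)


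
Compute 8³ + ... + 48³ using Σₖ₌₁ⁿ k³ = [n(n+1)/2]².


Σₖ₌8^48 k³ = [48·49/2]² − [7·8/2]²
= 1382976 − 784 = 1382192

Σk³ = 1382192


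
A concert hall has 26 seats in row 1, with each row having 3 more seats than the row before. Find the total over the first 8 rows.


aₙ = 26 + (8-1)×3 = 47
Sₙ = n(a₁+aₙ)/2 = 8×(26+47)/2
= 8×73/2 = 292

S_8 = 292


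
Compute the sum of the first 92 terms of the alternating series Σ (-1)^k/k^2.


S = -1 + 1/4 - 1/9 + 1/16 - 1/25 + 1/36 - 1/49 + 1/64 ± ...
= -0.8224
(Full series converges to -π²/12 ≈ -0.8225)

S_92 = -0.8224


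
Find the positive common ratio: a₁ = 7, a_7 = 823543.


r^(n-1) = aₙ/a₁
r^6 = 823543/7 = 117649
r = 117649^(1/6)
= ±7; taking r > 0 gives r = 7

r = 7


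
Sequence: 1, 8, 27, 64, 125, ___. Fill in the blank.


Pattern: perfect cubes: n³
Terms: 1, 8, 27, 64, 125
Next term = 216

Next term = 216


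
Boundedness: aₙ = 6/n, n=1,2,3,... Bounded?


a₁ = 6, a₂ = 6/2, a₃ = 6/3, ...
0 < aₙ ≤ 6 for all n ≥ 1
Lower bound: 0, Upper bound: 6
The sequence IS bounded

Bounded (0 < aₙ ≤ 6)


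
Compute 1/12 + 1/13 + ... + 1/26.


Σₖ₌12^26 1/k = 1/12 + 1/13 + 1/14 + ... + 1/26
= 22341654331/26771144400
≈ 0.8345

Sum = 22341654331/26771144400 ≈ 0.8345


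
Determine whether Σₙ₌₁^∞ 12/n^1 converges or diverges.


p-series test: Σ c/n^p converges if p > 1, diverges if p ≤ 1 (constant c > 0 doesn't affect convergence).
p = 1
1 ≤ 1 → DIVERGES

Diverges (p = 1 ≤ 1)


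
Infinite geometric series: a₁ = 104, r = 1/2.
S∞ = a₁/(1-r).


S∞ = a₁/(1-r) = 104/(1 - 1/2)
= 104/(1/2)
= 208

S∞ = 208


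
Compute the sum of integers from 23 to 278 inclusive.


Σₖ₌23^278 k = Σₖ₌₁^278 k − Σₖ₌₁^22 k
= 278·279/2 − 22·23/2
= 38781 − 253 = 38528

Σk = 38528


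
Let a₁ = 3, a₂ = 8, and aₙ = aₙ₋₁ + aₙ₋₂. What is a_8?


Computing iteratively: 3, 8, 11, 19, 30, 49, 79, 128
a_8 = 128

a_8 = 128


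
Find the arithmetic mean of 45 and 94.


AM = (45 + 94)/2 = 139/2 = 69.5

AM = 69.5


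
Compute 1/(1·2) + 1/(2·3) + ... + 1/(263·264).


1/(k(k+1)) = 1/k - 1/(k+1) (partial fractions)
Telescoping: Σ = 1 - 1/264 = 263/264

Sum = 263/264


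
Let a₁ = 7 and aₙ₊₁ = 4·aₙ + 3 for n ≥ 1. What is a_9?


Computing step by step:
a_1 = 7
a_2 = 31
a_3 = 127
a_4 = 511
a_5 = 2047
a_6 = 8191
a_7 = 32767
a_8 = 131071
a_9 = 524287


a_9 = 524287


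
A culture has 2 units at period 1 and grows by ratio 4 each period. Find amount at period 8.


aₙ = a₁·r^(n-1)
= 2×4^7
= 2×16384
= 32768

a_8 = 32768


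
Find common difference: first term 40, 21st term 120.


d = (aₙ - a₁)/(n-1)
= (120 - 40)/(21-1)
= 80/20 = 4

d = 4


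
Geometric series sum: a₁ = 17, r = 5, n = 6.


Sₙ = 17×(5^6 - 1)/(5 - 1)
= 17×(15625 - 1)/4
= 17×15624/4
= 66402

S_6 = 66402


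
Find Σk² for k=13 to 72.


Σₖ₌13^72 k² = Σₖ₌₁^72 k² − Σₖ₌₁^12 k²
= 72·73·145/6 − 12·13·25/6
= 127020 − 650 = 126370

Σk² = 126370


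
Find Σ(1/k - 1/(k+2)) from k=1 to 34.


Telescoping with gap 2: two head and two tail terms survive.
= (1 + 1/2) - (1/35 + 1/36)
= 3/2 - 1/35 - 1/36 = 1819/1260

Sum = 1819/1260


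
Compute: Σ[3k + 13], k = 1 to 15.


Σ(3k+13) = 3·Σk + 13·n
= 3·120 + 13·15
= 360 + 195 = 555

Σ = 555


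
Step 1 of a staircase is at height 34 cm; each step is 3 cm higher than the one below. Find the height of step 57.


aₙ = a₁ + (n-1)d
= 34 + (57-1)×3
= 34 + 168
= 202

a_57 = 202


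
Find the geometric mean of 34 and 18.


GM = √(34×18) = √612 = 24.7386

GM = 24.7386


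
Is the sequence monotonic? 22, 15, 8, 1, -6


Differences: -7, -7, -7, -7
All differences < 0 → strictly DECREASING

Monotonically decreasing


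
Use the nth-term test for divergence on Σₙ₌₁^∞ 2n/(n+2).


lim(n→∞) 2n/(n+2) = 2/1 = 2  (divide numerator and denominator by n)
lim aₙ = 2 ≠ 0 → series DIVERGES

Diverges (lim aₙ = 2 ≠ 0)


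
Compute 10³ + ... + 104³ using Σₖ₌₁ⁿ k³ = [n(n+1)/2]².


Σₖ₌10^104 k³ = [104·105/2]² − [9·10/2]²
= 29811600 − 2025 = 29809575

Σk³ = 29809575


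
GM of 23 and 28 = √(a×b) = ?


GM = √(23×28) = √644 = 25.3772

GM = 25.3772


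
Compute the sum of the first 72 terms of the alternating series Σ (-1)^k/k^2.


S = -1 + 1/4 - 1/9 + 1/16 - 1/25 + 1/36 - 1/49 + 1/64 ± ...
= -0.8224
(Full series converges to -π²/12 ≈ -0.8225)

S_72 = -0.8224


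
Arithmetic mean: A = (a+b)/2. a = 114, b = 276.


AM = (114 + 276)/2 = 390/2 = 195

AM = 195


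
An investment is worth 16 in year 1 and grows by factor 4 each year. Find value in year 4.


aₙ = a₁·r^(n-1)
= 16×4^3
= 16×64
= 1024

a_4 = 1024


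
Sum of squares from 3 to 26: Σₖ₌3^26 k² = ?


Σₖ₌3^26 k² = Σₖ₌₁^26 k² − Σₖ₌₁^2 k²
= 26·27·53/6 − 2·3·5/6
= 6201 − 5 = 6196

Σk² = 6196


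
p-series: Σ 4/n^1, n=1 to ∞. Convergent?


p-series test: Σ c/n^p converges if p > 1, diverges if p ≤ 1 (constant c > 0 doesn't affect convergence).
p = 1
1 ≤ 1 → DIVERGES

Diverges (p = 1 ≤ 1)


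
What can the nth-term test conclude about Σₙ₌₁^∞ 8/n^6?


lim(n→∞) 8/n^6 = 0
lim aₙ = 0 → nth-term test is INCONCLUSIVE
(Need other tests; this is actually a convergent p-series with p=6 > 1)

Inconclusive (lim aₙ = 0; need another test)


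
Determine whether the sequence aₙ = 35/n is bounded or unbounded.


a₁ = 35, a₂ = 35/2, a₃ = 35/3, ...
0 < aₙ ≤ 35 for all n ≥ 1
Lower bound: 0, Upper bound: 35
The sequence IS bounded

Bounded (0 < aₙ ≤ 35)


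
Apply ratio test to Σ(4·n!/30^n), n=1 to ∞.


aₙ = 4·n!/30^n
a_{n+1}/aₙ = (n+1)!/30^(n+1) × 30^n/n!  (constant 4 cancels)
= (n+1)/30
L = lim(n→∞) (n+1)/30 = ∞
L > 1 → series DIVERGES

Diverges (ratio test: L = ∞ > 1)


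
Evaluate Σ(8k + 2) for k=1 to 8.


Σ(8k+2) = 8·Σk + 2·n
= 8·36 + 2·8
= 288 + 16 = 304

Σ = 304


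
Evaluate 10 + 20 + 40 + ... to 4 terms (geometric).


Sₙ = 10×(2^4 - 1)/(2 - 1)
= 10×(16 - 1)/1
= 10×15/1
= 150

S_4 = 150


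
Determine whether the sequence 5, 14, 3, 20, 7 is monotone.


Differences: 9, -11, 17, -13
Difference at position 1 is +9 (> 0) but position 2 is -11 (< 0) — sequence both rises and falls
→ NOT monotonic

Not monotonic


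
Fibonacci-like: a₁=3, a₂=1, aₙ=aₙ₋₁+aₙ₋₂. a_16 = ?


Computing iteratively: 3, 1, 4, 5, 9, 14, 23, 37, 60, 97, 157, 254, ...
a_16 = 1741

a_16 = 1741


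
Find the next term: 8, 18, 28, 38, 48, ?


Pattern: arithmetic (d=10)
Terms: 8, 18, 28, 38, 48
Next term = 58

Next term = 58


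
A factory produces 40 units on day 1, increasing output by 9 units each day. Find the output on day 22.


aₙ = a₁ + (n-1)d
= 40 + (22-1)×9
= 40 + 189
= 229

a_22 = 229


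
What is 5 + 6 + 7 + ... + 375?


Σₖ₌5^375 k = Σₖ₌₁^375 k − Σₖ₌₁^4 k
= 375·376/2 − 4·5/2
= 70500 − 10 = 70490

Σk = 70490


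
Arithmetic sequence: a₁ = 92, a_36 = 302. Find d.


d = (aₙ - a₁)/(n-1)
= (302 - 92)/(36-1)
= 210/35 = 6

d = 6


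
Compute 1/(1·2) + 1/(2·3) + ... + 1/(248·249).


1/(k(k+1)) = 1/k - 1/(k+1) (partial fractions)
Telescoping: Σ = 1 - 1/249 = 248/249

Sum = 248/249


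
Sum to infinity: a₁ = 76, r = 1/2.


S∞ = a₁/(1-r) = 76/(1 - 1/2)
= 76/(1/2)
= 152

S∞ = 152


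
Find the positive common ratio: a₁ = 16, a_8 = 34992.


r^(n-1) = aₙ/a₁
r^7 = 34992/16 = 2187
r = 2187^(1/7)
= 3

r = 3


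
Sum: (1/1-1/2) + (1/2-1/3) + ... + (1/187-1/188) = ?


Telescoping: adjacent terms cancel.
= 1/1 - 1/188
= 1 - 1/188 = 187/188

Sum = 187/188


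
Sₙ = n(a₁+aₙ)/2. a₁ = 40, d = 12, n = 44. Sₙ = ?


aₙ = 40 + (44-1)×12 = 556
Sₙ = n(a₁+aₙ)/2 = 44×(40+556)/2
= 44×596/2 = 13112

S_44 = 13112


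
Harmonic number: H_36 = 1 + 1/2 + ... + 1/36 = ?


H_36 = 1/1 + 1/2 + 1/3 + ... + 1/36
= 54801925434709/13127595717600
≈ 4.1746

H_36 = 54801925434709/13127595717600 ≈ 4.1746


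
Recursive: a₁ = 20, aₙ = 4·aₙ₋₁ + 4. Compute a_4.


Computing step by step:
a_1 = 20
a_2 = 84
a_3 = 340
a_4 = 1364


a_4 = 1364


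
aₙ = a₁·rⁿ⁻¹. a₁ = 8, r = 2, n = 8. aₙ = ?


aₙ = a₁·r^(n-1)
= 8×2^7
= 8×128
= 1024

a_8 = 1024


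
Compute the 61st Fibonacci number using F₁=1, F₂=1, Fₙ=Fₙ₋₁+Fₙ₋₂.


Fibonacci sequence: 1, 1, 2, 3, 5, 8, 13, 21, 34, 55, 89, ...
F(61) = 2504730781961

F(61) = 2504730781961


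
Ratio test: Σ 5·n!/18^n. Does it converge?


aₙ = 5·n!/18^n
a_{n+1}/aₙ = (n+1)!/18^(n+1) × 18^n/n!  (constant 5 cancels)
= (n+1)/18
L = lim(n→∞) (n+1)/18 = ∞
L > 1 → series DIVERGES

Diverges (ratio test: L = ∞ > 1)


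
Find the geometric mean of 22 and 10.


GM = √(22×10) = √220 = 14.8324

GM = 14.8324


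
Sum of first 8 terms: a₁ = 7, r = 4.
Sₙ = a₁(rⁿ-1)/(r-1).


Sₙ = 7×(4^8 - 1)/(4 - 1)
= 7×(65536 - 1)/3
= 7×65535/3
= 152915

S_8 = 152915


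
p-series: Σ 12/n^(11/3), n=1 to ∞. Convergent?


p-series test: Σ c/n^p converges if p > 1, diverges if p ≤ 1 (constant c > 0 doesn't affect convergence).
p = 11/3
11/3 > 1 → CONVERGES

Converges (p = 11/3 > 1)


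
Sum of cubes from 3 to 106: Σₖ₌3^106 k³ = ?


Σₖ₌3^106 k³ = [106·107/2]² − [2·3/2]²
= 32160241 − 9 = 32160232

Σk³ = 32160232


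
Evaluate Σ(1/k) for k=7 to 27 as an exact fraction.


Σₖ₌7^27 1/k = 1/7 + 1/8 + 1/9 + ... + 1/27
= 115768340663/80313433200
≈ 1.4415

Sum = 115768340663/80313433200 ≈ 1.4415


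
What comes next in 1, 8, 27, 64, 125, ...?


Pattern: perfect cubes: n³
Terms: 1, 8, 27, 64, 125
Next term = 216

Next term = 216


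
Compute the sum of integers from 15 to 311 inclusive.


Σₖ₌15^311 k = Σₖ₌₁^311 k − Σₖ₌₁^14 k
= 311·312/2 − 14·15/2
= 48516 − 105 = 48411

Σk = 48411


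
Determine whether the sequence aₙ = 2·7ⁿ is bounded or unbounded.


aₙ = 2·7ⁿ → as n→∞, aₙ→∞ (since base 7 > 1)
No finite upper bound exists
The sequence is UNBOUNDED

Unbounded (aₙ → ∞ as n → ∞)


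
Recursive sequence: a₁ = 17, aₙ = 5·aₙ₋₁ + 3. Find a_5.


Computing step by step:
a_1 = 17
a_2 = 88
a_3 = 443
a_4 = 2218
a_5 = 11093


a_5 = 11093


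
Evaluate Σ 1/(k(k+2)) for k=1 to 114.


1/(k(k+2)) = (1/2)·(1/k - 1/(k+2)) (partial fractions)
Telescoping: Σ = (1/2)·(1 + 1/2 - 1/115 - 1/116) = 19779/26680

Sum = 19779/26680


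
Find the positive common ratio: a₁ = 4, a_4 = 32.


r^(n-1) = aₙ/a₁
r^3 = 32/4 = 8
r = 8^(1/3)
= 2

r = 2


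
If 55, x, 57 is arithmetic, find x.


AM = (55 + 57)/2 = 112/2 = 56

AM = 56


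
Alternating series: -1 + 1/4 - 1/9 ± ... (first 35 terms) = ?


S = -1 + 1/4 - 1/9 + 1/16 - 1/25 + 1/36 - 1/49 + 1/64 ± ...
= -0.8229
(Full series converges to -π²/12 ≈ -0.8225)

S_35 = -0.8229


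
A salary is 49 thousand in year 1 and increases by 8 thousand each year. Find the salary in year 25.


aₙ = a₁ + (n-1)d
= 49 + (25-1)×8
= 49 + 192
= 241

a_25 = 241


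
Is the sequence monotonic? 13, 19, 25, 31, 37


Differences: 6, 6, 6, 6
All differences > 0 → strictly INCREASING

Monotonically increasing


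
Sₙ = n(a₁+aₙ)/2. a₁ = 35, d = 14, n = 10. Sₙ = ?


aₙ = 35 + (10-1)×14 = 161
Sₙ = n(a₁+aₙ)/2 = 10×(35+161)/2
= 10×196/2 = 980

S_10 = 980


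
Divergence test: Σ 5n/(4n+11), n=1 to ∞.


lim(n→∞) 5n/(4n+11) = 5/4 = 5/4  (divide numerator and denominator by n)
lim aₙ = 5/4 ≠ 0 → series DIVERGES

Diverges (lim aₙ = 5/4 ≠ 0)


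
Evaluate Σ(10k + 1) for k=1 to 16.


Σ(10k+1) = 10·Σk + 1·n
= 10·136 + 1·16
= 1360 + 16 = 1376

Σ = 1376


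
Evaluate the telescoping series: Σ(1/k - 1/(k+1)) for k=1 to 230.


Telescoping: adjacent terms cancel.
= 1/1 - 1/231
= 1 - 1/231 = 230/231

Sum = 230/231


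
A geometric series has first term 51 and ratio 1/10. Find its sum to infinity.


S∞ = a₁/(1-r) = 51/(1 - 1/10)
= 51/(9/10)
= 170/3

S∞ = 170/3


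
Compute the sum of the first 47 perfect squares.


n = 47
n(n+1)(2n+1)/6 = 47×48×95/6
= 214320/6 = 35720

Σk² = 35720


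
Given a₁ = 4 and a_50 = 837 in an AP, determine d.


d = (aₙ - a₁)/(n-1)
= (837 - 4)/(50-1)
= 833/49 = 17

d = 17


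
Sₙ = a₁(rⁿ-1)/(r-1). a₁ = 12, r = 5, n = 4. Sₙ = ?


Sₙ = 12×(5^4 - 1)/(5 - 1)
= 12×(625 - 1)/4
= 12×624/4
= 1872

S_4 = 1872


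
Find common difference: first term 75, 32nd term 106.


d = (aₙ - a₁)/(n-1)
= (106 - 75)/(32-1)
= 31/31 = 1

d = 1


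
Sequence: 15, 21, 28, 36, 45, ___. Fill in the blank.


Pattern: triangular numbers: n(n+1)/2
Terms: 15, 21, 28, 36, 45
Next term = 55

Next term = 55


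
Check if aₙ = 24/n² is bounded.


a₁ = 24, a₂ = 24/4, a₃ = 24/9, ...
0 < aₙ ≤ 24 for all n ≥ 1
The sequence IS bounded

Bounded (0 < aₙ ≤ 24)


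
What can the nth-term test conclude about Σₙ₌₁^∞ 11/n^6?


lim(n→∞) 11/n^6 = 0
lim aₙ = 0 → nth-term test is INCONCLUSIVE
(Need other tests; this is actually a convergent p-series with p=6 > 1)

Inconclusive (lim aₙ = 0; need another test)


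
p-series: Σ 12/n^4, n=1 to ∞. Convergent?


p-series test: Σ c/n^p converges if p > 1, diverges if p ≤ 1 (constant c > 0 doesn't affect convergence).
p = 4
4 > 1 → CONVERGES

Converges (p = 4 > 1)


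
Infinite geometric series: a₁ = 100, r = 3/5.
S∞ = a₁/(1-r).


S∞ = a₁/(1-r) = 100/(1 - 3/5)
= 100/(2/5)
= 250

S∞ = 250


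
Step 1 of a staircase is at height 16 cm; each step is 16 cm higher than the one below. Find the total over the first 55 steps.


aₙ = 16 + (55-1)×16 = 880
Sₙ = n(a₁+aₙ)/2 = 55×(16+880)/2
= 55×896/2 = 24640

S_55 = 24640


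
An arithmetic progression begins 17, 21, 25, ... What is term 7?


aₙ = a₁ + (n-1)d
= 17 + (7-1)×4
= 17 + 24
= 41

a_7 = 41


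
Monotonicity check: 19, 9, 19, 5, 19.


Differences: -10, 10, -14, 14
Difference at position 2 is +10 (> 0) but position 1 is -10 (< 0) — sequence both rises and falls
→ NOT monotonic

Not monotonic


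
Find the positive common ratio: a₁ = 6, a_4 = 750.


r^(n-1) = aₙ/a₁
r^3 = 750/6 = 125
r = 125^(1/3)
= 5

r = 5


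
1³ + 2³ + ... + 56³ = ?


n(n+1)/2 = 56×57/2 = 1596
Σk³ = 1596² = 2547216

Σk³ = 2547216


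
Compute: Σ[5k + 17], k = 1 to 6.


Σ(5k+17) = 5·Σk + 17·n
= 5·21 + 17·6
= 105 + 102 = 207

Σ = 207


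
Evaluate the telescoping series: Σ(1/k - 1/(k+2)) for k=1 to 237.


Telescoping with gap 2: two head and two tail terms survive.
= (1 + 1/2) - (1/238 + 1/239)
= 3/2 - 1/238 - 1/239 = 42423/28441

Sum = 42423/28441


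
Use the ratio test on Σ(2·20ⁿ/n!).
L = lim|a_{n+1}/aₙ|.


aₙ = 2·20^n/n!
a_{n+1}/aₙ = 20^(n+1)/(n+1)! × n!/20^n  (constant 2 cancels)
= 20/(n+1)
L = lim(n→∞) 20/(n+1) = 0
L < 1 → series CONVERGES

Converges (ratio test: L = 0 < 1)


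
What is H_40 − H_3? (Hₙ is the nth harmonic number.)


Σₖ₌4^40 1/k = 1/4 + 1/5 + 1/6 + ... + 1/40
= 1187689805016613/485721041551200
≈ 2.4452

Sum = 1187689805016613/485721041551200 ≈ 2.4452


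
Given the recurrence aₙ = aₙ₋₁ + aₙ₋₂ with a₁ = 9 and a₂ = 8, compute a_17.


Computing iteratively: 9, 8, 17, 25, 42, 67, 109, 176, 285, 461, 746, 1207, ...
a_17 = 13386

a_17 = 13386


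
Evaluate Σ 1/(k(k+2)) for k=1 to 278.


1/(k(k+2)) = (1/2)·(1/k - 1/(k+2)) (partial fractions)
Telescoping: Σ = (1/2)·(1 + 1/2 - 1/279 - 1/280) = 116621/156240

Sum = 116621/156240


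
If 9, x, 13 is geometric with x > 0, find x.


GM = √(9×13) = √117 = 10.8167

GM = 10.8167


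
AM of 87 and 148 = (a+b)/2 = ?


AM = (87 + 148)/2 = 235/2 = 117.5

AM = 117.5


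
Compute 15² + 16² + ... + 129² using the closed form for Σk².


Σₖ₌15^129 k² = Σₖ₌₁^129 k² − Σₖ₌₁^14 k²
= 129·130·259/6 − 14·15·29/6
= 723905 − 1015 = 722890

Σk² = 722890


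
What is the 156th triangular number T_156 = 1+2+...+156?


n(n+1)/2 = 156×157/2 = 24492/2 = 12246

Σk = 12246


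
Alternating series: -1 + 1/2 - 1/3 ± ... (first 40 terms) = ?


S = -1 + 1/2 - 1/3 + 1/4 - 1/5 + 1/6 - 1/7 + 1/8 ± ...
= -0.6808
(Full series converges to -ln(2) ≈ -0.6931)

S_40 = -0.6808


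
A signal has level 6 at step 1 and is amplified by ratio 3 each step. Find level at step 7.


aₙ = a₁·r^(n-1)
= 6×3^6
= 6×729
= 4374

a_7 = 4374


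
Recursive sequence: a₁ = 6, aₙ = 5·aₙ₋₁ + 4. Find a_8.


Computing step by step:
a_1 = 6
a_2 = 34
a_3 = 174
a_4 = 874
a_5 = 4374
a_6 = 21874
a_7 = 109374
a_8 = 546874


a_8 = 546874


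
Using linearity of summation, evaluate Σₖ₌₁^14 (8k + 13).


Σ(8k+13) = 8·Σk + 13·n
= 8·105 + 13·14
= 840 + 182 = 1022

Σ = 1022


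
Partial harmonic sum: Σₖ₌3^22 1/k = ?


Σₖ₌3^22 1/k = 1/3 + 1/4 + 1/5 + ... + 1/22
= 11333445/5173168
≈ 2.1908

Sum = 11333445/5173168 ≈ 2.1908


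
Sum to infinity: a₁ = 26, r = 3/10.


S∞ = a₁/(1-r) = 26/(1 - 3/10)
= 26/(7/10)
= 260/7

S∞ = 260/7


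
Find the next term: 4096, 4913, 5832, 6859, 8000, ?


Pattern: perfect cubes: n³
Terms: 4096, 4913, 5832, 6859, 8000
Next term = 9261

Next term = 9261


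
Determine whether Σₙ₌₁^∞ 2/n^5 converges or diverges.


p-series test: Σ c/n^p converges if p > 1, diverges if p ≤ 1 (constant c > 0 doesn't affect convergence).
p = 5
5 > 1 → CONVERGES

Converges (p = 5 > 1)


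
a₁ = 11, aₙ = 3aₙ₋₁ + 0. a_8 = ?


Computing step by step:
a_1 = 11
a_2 = 33
a_3 = 99
a_4 = 297
a_5 = 891
a_6 = 2673
a_7 = 8019
a_8 = 24057


a_8 = 24057


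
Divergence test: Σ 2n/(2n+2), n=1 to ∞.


lim(n→∞) 2n/(2n+2) = 2/2 = 1  (divide numerator and denominator by n)
lim aₙ = 1 ≠ 0 → series DIVERGES

Diverges (lim aₙ = 1 ≠ 0)


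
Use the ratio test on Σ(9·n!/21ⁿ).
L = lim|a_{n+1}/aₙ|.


aₙ = 9·n!/21^n
a_{n+1}/aₙ = (n+1)!/21^(n+1) × 21^n/n!  (constant 9 cancels)
= (n+1)/21
L = lim(n→∞) (n+1)/21 = ∞
L > 1 → series DIVERGES

Diverges (ratio test: L = ∞ > 1)


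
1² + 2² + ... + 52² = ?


n = 52
n(n+1)(2n+1)/6 = 52×53×105/6
= 289380/6 = 48230

Σk² = 48230


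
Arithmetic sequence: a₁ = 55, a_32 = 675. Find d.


d = (aₙ - a₁)/(n-1)
= (675 - 55)/(32-1)
= 620/31 = 20

d = 20


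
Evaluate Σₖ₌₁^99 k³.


n(n+1)/2 = 99×100/2 = 4950
Σk³ = 4950² = 24502500

Σk³ = 24502500


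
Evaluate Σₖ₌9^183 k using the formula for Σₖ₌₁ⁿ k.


Σₖ₌9^183 k = Σₖ₌₁^183 k − Σₖ₌₁^8 k
= 183·184/2 − 8·9/2
= 16836 − 36 = 16800

Σk = 16800


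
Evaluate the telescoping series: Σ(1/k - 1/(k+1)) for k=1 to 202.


Telescoping: adjacent terms cancel.
= 1/1 - 1/203
= 1 - 1/203 = 202/203

Sum = 202/203


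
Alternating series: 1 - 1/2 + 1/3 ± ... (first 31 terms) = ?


S = 1 - 1/2 + 1/3 - 1/4 + 1/5 - 1/6 + 1/7 - 1/8 ± ...
= 0.709
(Full series converges to +ln(2) ≈ +0.6931)

S_31 = 0.709


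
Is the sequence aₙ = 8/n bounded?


a₁ = 8, a₂ = 8/2, a₃ = 8/3, ...
0 < aₙ ≤ 8 for all n ≥ 1
Lower bound: 0, Upper bound: 8
The sequence IS bounded

Bounded (0 < aₙ ≤ 8)


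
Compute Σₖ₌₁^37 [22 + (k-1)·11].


aₙ = 22 + (37-1)×11 = 418
Sₙ = n(a₁+aₙ)/2 = 37×(22+418)/2
= 37×440/2 = 8140

S_37 = 8140


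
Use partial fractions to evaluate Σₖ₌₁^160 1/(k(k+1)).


1/(k(k+1)) = 1/k - 1/(k+1) (partial fractions)
Telescoping: Σ = 1 - 1/161 = 160/161

Sum = 160/161


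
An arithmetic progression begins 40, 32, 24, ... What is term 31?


aₙ = a₁ + (n-1)d
= 40 + (31-1)×-8
= 40 - 240
= -200

a_31 = -200


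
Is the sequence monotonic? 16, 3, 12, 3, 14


Differences: -13, 9, -9, 11
Difference at position 2 is +9 (> 0) but position 1 is -13 (< 0) — sequence both rises and falls
→ NOT monotonic

Not monotonic


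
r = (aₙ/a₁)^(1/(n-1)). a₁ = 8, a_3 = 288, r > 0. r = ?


r^(n-1) = aₙ/a₁
r^2 = 288/8 = 36
r = 36^(1/2)
= ±6; taking r > 0 gives r = 6

r = 6


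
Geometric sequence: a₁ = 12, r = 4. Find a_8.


aₙ = a₁·r^(n-1)
= 12×4^7
= 12×16384
= 196608

a_8 = 196608


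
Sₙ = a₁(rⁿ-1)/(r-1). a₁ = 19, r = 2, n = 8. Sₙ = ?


Sₙ = 19×(2^8 - 1)/(2 - 1)
= 19×(256 - 1)/1
= 19×255/1
= 4845

S_8 = 4845


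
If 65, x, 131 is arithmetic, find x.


AM = (65 + 131)/2 = 196/2 = 98

AM = 98


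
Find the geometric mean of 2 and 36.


GM = √(2×36) = √72 = 8.4853

GM = 8.4853


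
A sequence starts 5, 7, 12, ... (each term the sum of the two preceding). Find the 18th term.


Computing iteratively: 5, 7, 12, 19, 31, 50, 81, 131, 212, 343, 555, 898, ...
a_18 = 16114

a_18 = 16114


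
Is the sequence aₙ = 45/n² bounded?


a₁ = 45, a₂ = 45/4, a₃ = 45/9, ...
0 < aₙ ≤ 45 for all n ≥ 1
The sequence IS bounded

Bounded (0 < aₙ ≤ 45)


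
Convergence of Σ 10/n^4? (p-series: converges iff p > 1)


p-series test: Σ c/n^p converges if p > 1, diverges if p ≤ 1 (constant c > 0 doesn't affect convergence).
p = 4
4 > 1 → CONVERGES

Converges (p = 4 > 1)


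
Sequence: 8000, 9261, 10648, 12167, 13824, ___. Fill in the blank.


Pattern: perfect cubes: n³
Terms: 8000, 9261, 10648, 12167, 13824
Next term = 15625

Next term = 15625


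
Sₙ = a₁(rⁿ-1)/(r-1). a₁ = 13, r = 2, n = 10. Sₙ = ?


Sₙ = 13×(2^10 - 1)/(2 - 1)
= 13×(1024 - 1)/1
= 13×1023/1
= 13299

S_10 = 13299


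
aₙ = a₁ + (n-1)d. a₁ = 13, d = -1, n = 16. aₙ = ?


aₙ = a₁ + (n-1)d
= 13 + (16-1)×-1
= 13 - 15
= -2

a_16 = -2


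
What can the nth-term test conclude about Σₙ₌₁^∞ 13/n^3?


lim(n→∞) 13/n^3 = 0
lim aₙ = 0 → nth-term test is INCONCLUSIVE
(Need other tests; this is actually a convergent p-series with p=3 > 1)

Inconclusive (lim aₙ = 0; need another test)


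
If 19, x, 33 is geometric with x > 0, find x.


GM = √(19×33) = √627 = 25.04

GM = 25.04


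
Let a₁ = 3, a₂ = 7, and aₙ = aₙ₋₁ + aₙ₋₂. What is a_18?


Computing iteratively: 3, 7, 10, 17, 27, 44, 71, 115, 186, 301, 487, 788, ...
a_18 = 14140

a_18 = 14140


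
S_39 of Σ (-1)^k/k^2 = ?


S = -1 + 1/4 - 1/9 + 1/16 - 1/25 + 1/36 - 1/49 + 1/64 ± ...
= -0.8228
(Full series converges to -π²/12 ≈ -0.8225)

S_39 = -0.8228


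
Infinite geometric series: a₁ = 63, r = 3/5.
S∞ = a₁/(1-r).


S∞ = a₁/(1-r) = 63/(1 - 3/5)
= 63/(2/5)
= 315/2

S∞ = 315/2


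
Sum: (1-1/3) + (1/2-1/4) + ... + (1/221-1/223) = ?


Telescoping with gap 2: two head and two tail terms survive.
= (1 + 1/2) - (1/222 + 1/223)
= 3/2 - 1/222 - 1/223 = 36907/24753

Sum = 36907/24753


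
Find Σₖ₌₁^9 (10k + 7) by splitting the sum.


Σ(10k+7) = 10·Σk + 7·n
= 10·45 + 7·9
= 450 + 63 = 513

Σ = 513


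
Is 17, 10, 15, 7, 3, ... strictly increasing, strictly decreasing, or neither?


Differences: -7, 5, -8, -4
Difference at position 2 is +5 (> 0) but position 1 is -7 (< 0) — sequence both rises and falls
→ NOT monotonic

Not monotonic


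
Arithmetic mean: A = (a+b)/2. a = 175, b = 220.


AM = (175 + 220)/2 = 395/2 = 197.5

AM = 197.5


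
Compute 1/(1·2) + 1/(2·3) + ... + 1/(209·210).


1/(k(k+1)) = 1/k - 1/(k+1) (partial fractions)
Telescoping: Σ = 1 - 1/210 = 209/210

Sum = 209/210


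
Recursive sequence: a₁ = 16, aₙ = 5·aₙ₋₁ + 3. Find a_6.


Computing step by step:
a_1 = 16
a_2 = 83
a_3 = 418
a_4 = 2093
a_5 = 10468
a_6 = 52343


a_6 = 52343


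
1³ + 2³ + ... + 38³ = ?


n(n+1)/2 = 38×39/2 = 741
Σk³ = 741² = 549081

Σk³ = 549081


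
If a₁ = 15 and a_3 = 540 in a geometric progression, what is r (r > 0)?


r^(n-1) = aₙ/a₁
r^2 = 540/15 = 36
r = 36^(1/2)
= ±6; taking r > 0 gives r = 6

r = 6


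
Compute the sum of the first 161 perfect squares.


n = 161
n(n+1)(2n+1)/6 = 161×162×323/6
= 8424486/6 = 1404081

Σk² = 1404081


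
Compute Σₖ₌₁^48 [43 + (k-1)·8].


aₙ = 43 + (48-1)×8 = 419
Sₙ = n(a₁+aₙ)/2 = 48×(43+419)/2
= 48×462/2 = 11088

S_48 = 11088


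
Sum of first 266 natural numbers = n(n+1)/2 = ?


n(n+1)/2 = 266×267/2 = 71022/2 = 35511

Σk = 35511


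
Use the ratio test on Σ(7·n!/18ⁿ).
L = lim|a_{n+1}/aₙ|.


aₙ = 7·n!/18^n
a_{n+1}/aₙ = (n+1)!/18^(n+1) × 18^n/n!  (constant 7 cancels)
= (n+1)/18
L = lim(n→∞) (n+1)/18 = ∞
L > 1 → series DIVERGES

Diverges (ratio test: L = ∞ > 1)


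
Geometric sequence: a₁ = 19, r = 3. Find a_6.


aₙ = a₁·r^(n-1)
= 19×3^5
= 19×243
= 4617

a_6 = 4617


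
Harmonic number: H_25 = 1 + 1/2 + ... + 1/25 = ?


H_25 = 1/1 + 1/2 + 1/3 + ... + 1/25
= 34052522467/8923714800
≈ 3.816

H_25 = 34052522467/8923714800 ≈ 3.816


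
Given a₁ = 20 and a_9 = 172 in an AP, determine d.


d = (aₙ - a₁)/(n-1)
= (172 - 20)/(9-1)
= 152/8 = 19

d = 19


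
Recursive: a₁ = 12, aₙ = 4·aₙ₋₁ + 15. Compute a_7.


Computing step by step:
a_1 = 12
a_2 = 63
a_3 = 267
a_4 = 1083
a_5 = 4347
a_6 = 17403
a_7 = 69627


a_7 = 69627


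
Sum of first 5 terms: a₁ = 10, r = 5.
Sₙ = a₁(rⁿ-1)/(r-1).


Sₙ = 10×(5^5 - 1)/(5 - 1)
= 10×(3125 - 1)/4
= 10×3124/4
= 7810

S_5 = 7810


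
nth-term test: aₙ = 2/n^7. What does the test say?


lim(n→∞) 2/n^7 = 0
lim aₙ = 0 → nth-term test is INCONCLUSIVE
(Need other tests; this is actually a convergent p-series with p=7 > 1)

Inconclusive (lim aₙ = 0; need another test)


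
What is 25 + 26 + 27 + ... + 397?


Σₖ₌25^397 k = Σₖ₌₁^397 k − Σₖ₌₁^24 k
= 397·398/2 − 24·25/2
= 79003 − 300 = 78703

Σk = 78703


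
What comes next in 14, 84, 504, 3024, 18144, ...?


Pattern: geometric (r=6)
Terms: 14, 84, 504, 3024, 18144
Next term = 108864

Next term = 108864


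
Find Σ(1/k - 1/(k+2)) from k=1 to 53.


Telescoping with gap 2: two head and two tail terms survive.
= (1 + 1/2) - (1/54 + 1/55)
= 3/2 - 1/54 - 1/55 = 2173/1485

Sum = 2173/1485


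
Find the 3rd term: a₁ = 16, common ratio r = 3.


aₙ = a₁·r^(n-1)
= 16×3^2
= 16×9
= 144

a_3 = 144


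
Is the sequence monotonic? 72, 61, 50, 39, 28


Differences: -11, -11, -11, -11
All differences < 0 → strictly DECREASING

Monotonically decreasing


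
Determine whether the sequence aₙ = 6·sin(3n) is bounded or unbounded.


For all n, -1 ≤ sin(3n) ≤ 1, so -6 ≤ 6·sin(3n) ≤ 6
Lower bound: -6, Upper bound: 6
The sequence IS bounded

Bounded (-6 ≤ aₙ ≤ 6)


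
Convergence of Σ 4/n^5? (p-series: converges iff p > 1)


p-series test: Σ c/n^p converges if p > 1, diverges if p ≤ 1 (constant c > 0 doesn't affect convergence).
p = 5
5 > 1 → CONVERGES

Converges (p = 5 > 1)


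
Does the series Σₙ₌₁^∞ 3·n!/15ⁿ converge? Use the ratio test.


aₙ = 3·n!/15^n
a_{n+1}/aₙ = (n+1)!/15^(n+1) × 15^n/n!  (constant 3 cancels)
= (n+1)/15
L = lim(n→∞) (n+1)/15 = ∞
L > 1 → series DIVERGES

Diverges (ratio test: L = ∞ > 1)


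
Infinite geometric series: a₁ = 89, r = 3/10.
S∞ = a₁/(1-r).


S∞ = a₁/(1-r) = 89/(1 - 3/10)
= 89/(7/10)
= 890/7

S∞ = 890/7


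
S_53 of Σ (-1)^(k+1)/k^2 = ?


S = 1 - 1/4 + 1/9 - 1/16 + 1/25 - 1/36 + 1/49 - 1/64 ± ...
= 0.8226
(Full series converges to +π²/12 ≈ +0.8225)

S_53 = 0.8226


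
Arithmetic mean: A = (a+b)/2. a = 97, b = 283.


AM = (97 + 283)/2 = 380/2 = 190

AM = 190


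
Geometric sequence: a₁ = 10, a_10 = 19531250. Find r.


r^(n-1) = aₙ/a₁
r^9 = 19531250/10 = 1953125
r = 1953125^(1/9)
= 5

r = 5


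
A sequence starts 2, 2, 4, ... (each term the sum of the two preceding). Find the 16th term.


Computing iteratively: 2, 2, 4, 6, 10, 16, 26, 42, 68, 110, 178, 288, ...
a_16 = 1974

a_16 = 1974


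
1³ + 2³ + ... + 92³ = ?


n(n+1)/2 = 92×93/2 = 4278
Σk³ = 4278² = 18301284

Σk³ = 18301284


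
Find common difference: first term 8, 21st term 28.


d = (aₙ - a₁)/(n-1)
= (28 - 8)/(21-1)
= 20/20 = 1

d = 1


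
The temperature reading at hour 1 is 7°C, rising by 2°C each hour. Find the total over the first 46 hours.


aₙ = 7 + (46-1)×2 = 97
Sₙ = n(a₁+aₙ)/2 = 46×(7+97)/2
= 46×104/2 = 2392

S_46 = 2392


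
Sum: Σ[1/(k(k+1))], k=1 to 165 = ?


1/(k(k+1)) = 1/k - 1/(k+1) (partial fractions)
Telescoping: Σ = 1 - 1/166 = 165/166

Sum = 165/166


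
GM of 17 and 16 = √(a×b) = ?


GM = √(17×16) = √272 = 16.4924

GM = 16.4924


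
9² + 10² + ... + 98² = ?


Σₖ₌9^98 k² = Σₖ₌₁^98 k² − Σₖ₌₁^8 k²
= 98·99·197/6 − 8·9·17/6
= 318549 − 204 = 318345

Σk² = 318345


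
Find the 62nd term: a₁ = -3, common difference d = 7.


aₙ = a₁ + (n-1)d
= -3 + (62-1)×7
= -3 + 427
= 424

a_62 = 424


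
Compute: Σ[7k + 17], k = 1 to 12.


Σ(7k+17) = 7·Σk + 17·n
= 7·78 + 17·12
= 546 + 204 = 750

Σ = 750


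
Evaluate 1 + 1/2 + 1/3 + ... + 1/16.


H_16 = 1/1 + 1/2 + 1/3 + ... + 1/16
= 2436559/720720
≈ 3.3807

H_16 = 2436559/720720 ≈ 3.3807


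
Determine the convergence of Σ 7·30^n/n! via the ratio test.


aₙ = 7·30^n/n!
a_{n+1}/aₙ = 30^(n+1)/(n+1)! × n!/30^n  (constant 7 cancels)
= 30/(n+1)
L = lim(n→∞) 30/(n+1) = 0
L < 1 → series CONVERGES

Converges (ratio test: L = 0 < 1)


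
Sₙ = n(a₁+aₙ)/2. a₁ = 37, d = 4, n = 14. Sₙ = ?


aₙ = 37 + (14-1)×4 = 89
Sₙ = n(a₁+aₙ)/2 = 14×(37+89)/2
= 14×126/2 = 882

S_14 = 882


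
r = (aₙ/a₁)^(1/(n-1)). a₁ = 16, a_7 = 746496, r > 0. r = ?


r^(n-1) = aₙ/a₁
r^6 = 746496/16 = 46656
r = 46656^(1/6)
= ±6; taking r > 0 gives r = 6

r = 6


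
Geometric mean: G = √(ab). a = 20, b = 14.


GM = √(20×14) = √280 = 16.7332

GM = 16.7332


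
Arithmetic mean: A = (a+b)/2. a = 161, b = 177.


AM = (161 + 177)/2 = 338/2 = 169

AM = 169


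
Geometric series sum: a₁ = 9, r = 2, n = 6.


Sₙ = 9×(2^6 - 1)/(2 - 1)
= 9×(64 - 1)/1
= 9×63/1
= 567

S_6 = 567


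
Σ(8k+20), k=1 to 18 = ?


Σ(8k+20) = 8·Σk + 20·n
= 8·171 + 20·18
= 1368 + 360 = 1728

Σ = 1728


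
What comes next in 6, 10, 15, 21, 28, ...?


Pattern: triangular numbers: n(n+1)/2
Terms: 6, 10, 15, 21, 28
Next term = 36

Next term = 36


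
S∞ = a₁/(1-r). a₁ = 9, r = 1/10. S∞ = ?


S∞ = a₁/(1-r) = 9/(1 - 1/10)
= 9/(9/10)
= 10

S∞ = 10


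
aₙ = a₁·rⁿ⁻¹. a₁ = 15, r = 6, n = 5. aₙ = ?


aₙ = a₁·r^(n-1)
= 15×6^4
= 15×1296
= 19440

a_5 = 19440


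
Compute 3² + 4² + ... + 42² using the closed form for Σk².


Σₖ₌3^42 k² = Σₖ₌₁^42 k² − Σₖ₌₁^2 k²
= 42·43·85/6 − 2·3·5/6
= 25585 − 5 = 25580

Σk² = 25580


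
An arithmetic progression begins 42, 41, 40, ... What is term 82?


aₙ = a₁ + (n-1)d
= 42 + (82-1)×-1
= 42 - 81
= -39

a_82 = -39


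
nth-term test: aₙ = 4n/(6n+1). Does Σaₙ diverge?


lim(n→∞) 4n/(6n+1) = 4/6 = 2/3  (divide numerator and denominator by n)
lim aₙ = 2/3 ≠ 0 → series DIVERGES

Diverges (lim aₙ = 2/3 ≠ 0)


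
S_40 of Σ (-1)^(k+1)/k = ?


S = 1 - 1/2 + 1/3 - 1/4 + 1/5 - 1/6 + 1/7 - 1/8 ± ...
= 0.6808
(Full series converges to +ln(2) ≈ +0.6931)

S_40 = 0.6808


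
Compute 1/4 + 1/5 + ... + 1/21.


Σₖ₌4^21 1/k = 1/4 + 1/5 + 1/6 + ... + 1/21
= 28121735/15519504
≈ 1.812

Sum = 28121735/15519504 ≈ 1.812


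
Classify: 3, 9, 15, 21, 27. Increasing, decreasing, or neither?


Differences: 6, 6, 6, 6
All differences > 0 → strictly INCREASING

Monotonically increasing


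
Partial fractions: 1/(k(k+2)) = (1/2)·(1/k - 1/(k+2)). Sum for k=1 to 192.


1/(k(k+2)) = (1/2)·(1/k - 1/(k+2)) (partial fractions)
Telescoping: Σ = (1/2)·(1 + 1/2 - 1/193 - 1/194) = 13944/18721

Sum = 13944/18721


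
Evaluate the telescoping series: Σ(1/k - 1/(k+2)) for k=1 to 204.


Telescoping with gap 2: two head and two tail terms survive.
= (1 + 1/2) - (1/205 + 1/206)
= 3/2 - 1/205 - 1/206 = 31467/21115

Sum = 31467/21115


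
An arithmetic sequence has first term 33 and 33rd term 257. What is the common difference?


d = (aₙ - a₁)/(n-1)
= (257 - 33)/(33-1)
= 224/32 = 7

d = 7


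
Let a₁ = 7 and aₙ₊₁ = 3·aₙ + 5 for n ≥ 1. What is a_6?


Computing step by step:
a_1 = 7
a_2 = 26
a_3 = 83
a_4 = 254
a_5 = 767
a_6 = 2306


a_6 = 2306


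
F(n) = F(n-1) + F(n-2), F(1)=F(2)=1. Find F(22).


Fibonacci sequence: 1, 1, 2, 3, 5, 8, 13, 21, 34, 55, 89, ...
F(22) = 17711

F(22) = 17711


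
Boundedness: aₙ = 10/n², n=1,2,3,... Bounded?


a₁ = 10, a₂ = 10/4, a₃ = 10/9, ...
0 < aₙ ≤ 10 for all n ≥ 1
The sequence IS bounded

Bounded (0 < aₙ ≤ 10)


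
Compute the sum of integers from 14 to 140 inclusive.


Σₖ₌14^140 k = Σₖ₌₁^140 k − Σₖ₌₁^13 k
= 140·141/2 − 13·14/2
= 9870 − 91 = 9779

Σk = 9779


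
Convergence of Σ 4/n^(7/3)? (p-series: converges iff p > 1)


p-series test: Σ c/n^p converges if p > 1, diverges if p ≤ 1 (constant c > 0 doesn't affect convergence).
p = 7/3
7/3 > 1 → CONVERGES

Converges (p = 7/3 > 1)


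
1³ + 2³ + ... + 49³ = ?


n(n+1)/2 = 49×50/2 = 1225
Σk³ = 1225² = 1500625

Σk³ = 1500625


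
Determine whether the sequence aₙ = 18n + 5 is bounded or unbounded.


aₙ = 18n + 5 → as n→∞, aₙ→∞
No finite upper bound exists
The sequence is UNBOUNDED

Unbounded (aₙ → ∞ as n → ∞)


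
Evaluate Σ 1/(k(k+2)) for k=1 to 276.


1/(k(k+2)) = (1/2)·(1/k - 1/(k+2)) (partial fractions)
Telescoping: Σ = (1/2)·(1 + 1/2 - 1/277 - 1/278) = 57477/77006

Sum = 57477/77006


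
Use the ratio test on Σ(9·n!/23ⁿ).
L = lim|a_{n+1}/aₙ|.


aₙ = 9·n!/23^n
a_{n+1}/aₙ = (n+1)!/23^(n+1) × 23^n/n!  (constant 9 cancels)
= (n+1)/23
L = lim(n→∞) (n+1)/23 = ∞
L > 1 → series DIVERGES

Diverges (ratio test: L = ∞ > 1)


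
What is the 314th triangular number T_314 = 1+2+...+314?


n(n+1)/2 = 314×315/2 = 98910/2 = 49455

Σk = 49455


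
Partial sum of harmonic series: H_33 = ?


H_33 = 1/1 + 1/2 + 1/3 + ... + 1/33
= 53676090078349/13127595717600
≈ 4.0888

H_33 = 53676090078349/13127595717600 ≈ 4.0888


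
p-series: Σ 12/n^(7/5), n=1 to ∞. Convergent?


p-series test: Σ c/n^p converges if p > 1, diverges if p ≤ 1 (constant c > 0 doesn't affect convergence).
p = 7/5
7/5 > 1 → CONVERGES

Converges (p = 7/5 > 1)


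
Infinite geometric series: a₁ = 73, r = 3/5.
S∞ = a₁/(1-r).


S∞ = a₁/(1-r) = 73/(1 - 3/5)
= 73/(2/5)
= 365/2

S∞ = 365/2


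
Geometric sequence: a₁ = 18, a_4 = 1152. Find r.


r^(n-1) = aₙ/a₁
r^3 = 1152/18 = 64
r = 64^(1/3)
= 4

r = 4


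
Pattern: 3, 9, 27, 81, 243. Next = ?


Pattern: geometric (r=3)
Terms: 3, 9, 27, 81, 243
Next term = 729

Next term = 729


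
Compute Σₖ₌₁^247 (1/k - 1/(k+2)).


Telescoping with gap 2: two head and two tail terms survive.
= (1 + 1/2) - (1/248 + 1/249)
= 3/2 - 1/248 - 1/249 = 92131/61752

Sum = 92131/61752


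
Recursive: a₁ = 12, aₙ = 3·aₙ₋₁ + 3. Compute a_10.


Computing step by step:
a_1 = 12
a_2 = 39
a_3 = 120
a_4 = 363
a_5 = 1092
a_6 = 3279
a_7 = 9840
a_8 = 29523
a_9 = 88572
a_10 = 265719


a_10 = 265719


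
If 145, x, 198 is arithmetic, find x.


AM = (145 + 198)/2 = 343/2 = 171.5

AM = 171.5


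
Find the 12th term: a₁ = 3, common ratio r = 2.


aₙ = a₁·r^(n-1)
= 3×2^11
= 3×2048
= 6144

a_12 = 6144


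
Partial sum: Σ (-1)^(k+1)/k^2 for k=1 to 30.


S = 1 - 1/4 + 1/9 - 1/16 + 1/25 - 1/36 + 1/49 - 1/64 ± ...
= 0.8219
(Full series converges to +π²/12 ≈ +0.8225)

S_30 = 0.8219


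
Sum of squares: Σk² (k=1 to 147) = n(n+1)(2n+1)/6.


n = 147
n(n+1)(2n+1)/6 = 147×148×295/6
= 6418020/6 = 1069670

Σk² = 1069670


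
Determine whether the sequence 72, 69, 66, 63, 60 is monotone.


Differences: -3, -3, -3, -3
All differences < 0 → strictly DECREASING

Monotonically decreasing


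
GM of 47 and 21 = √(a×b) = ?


GM = √(47×21) = √987 = 31.4166

GM = 31.4166


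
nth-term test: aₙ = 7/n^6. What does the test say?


lim(n→∞) 7/n^6 = 0
lim aₙ = 0 → nth-term test is INCONCLUSIVE
(Need other tests; this is actually a convergent p-series with p=6 > 1)

Inconclusive (lim aₙ = 0; need another test)


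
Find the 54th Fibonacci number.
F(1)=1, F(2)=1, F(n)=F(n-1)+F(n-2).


Fibonacci sequence: 1, 1, 2, 3, 5, 8, 13, 21, 34, 55, 89, ...
F(54) = 86267571272

F(54) = 86267571272


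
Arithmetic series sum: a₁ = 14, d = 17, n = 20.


aₙ = 14 + (20-1)×17 = 337
Sₙ = n(a₁+aₙ)/2 = 20×(14+337)/2
= 20×351/2 = 3510

S_20 = 3510


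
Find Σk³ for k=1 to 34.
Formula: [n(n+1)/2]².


n(n+1)/2 = 34×35/2 = 595
Σk³ = 595² = 354025

Σk³ = 354025


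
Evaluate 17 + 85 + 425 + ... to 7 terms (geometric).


Sₙ = 17×(5^7 - 1)/(5 - 1)
= 17×(78125 - 1)/4
= 17×78124/4
= 332027

S_7 = 332027


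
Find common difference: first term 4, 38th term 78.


d = (aₙ - a₁)/(n-1)
= (78 - 4)/(38-1)
= 74/37 = 2

d = 2


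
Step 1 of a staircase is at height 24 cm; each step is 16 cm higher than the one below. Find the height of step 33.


aₙ = a₁ + (n-1)d
= 24 + (33-1)×16
= 24 + 512
= 536

a_33 = 536


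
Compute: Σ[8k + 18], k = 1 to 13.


Σ(8k+18) = 8·Σk + 18·n
= 8·91 + 18·13
= 728 + 234 = 962

Σ = 962


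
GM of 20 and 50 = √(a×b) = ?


GM = √(20×50) = √1000 = 31.6228

GM = 31.6228


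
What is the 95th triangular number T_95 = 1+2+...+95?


n(n+1)/2 = 95×96/2 = 9120/2 = 4560

Σk = 4560


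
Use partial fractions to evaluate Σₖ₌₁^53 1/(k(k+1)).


1/(k(k+1)) = 1/k - 1/(k+1) (partial fractions)
Telescoping: Σ = 1 - 1/54 = 53/54

Sum = 53/54


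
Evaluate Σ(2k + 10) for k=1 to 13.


Σ(2k+10) = 2·Σk + 10·n
= 2·91 + 10·13
= 182 + 130 = 312

Σ = 312


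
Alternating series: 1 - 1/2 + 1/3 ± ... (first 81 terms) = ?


S = 1 - 1/2 + 1/3 - 1/4 + 1/5 - 1/6 + 1/7 - 1/8 ± ...
= 0.6993
(Full series converges to +ln(2) ≈ +0.6931)

S_81 = 0.6993


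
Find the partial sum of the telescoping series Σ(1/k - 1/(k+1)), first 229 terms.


Telescoping: adjacent terms cancel.
= 1/1 - 1/230
= 1 - 1/230 = 229/230

Sum = 229/230
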